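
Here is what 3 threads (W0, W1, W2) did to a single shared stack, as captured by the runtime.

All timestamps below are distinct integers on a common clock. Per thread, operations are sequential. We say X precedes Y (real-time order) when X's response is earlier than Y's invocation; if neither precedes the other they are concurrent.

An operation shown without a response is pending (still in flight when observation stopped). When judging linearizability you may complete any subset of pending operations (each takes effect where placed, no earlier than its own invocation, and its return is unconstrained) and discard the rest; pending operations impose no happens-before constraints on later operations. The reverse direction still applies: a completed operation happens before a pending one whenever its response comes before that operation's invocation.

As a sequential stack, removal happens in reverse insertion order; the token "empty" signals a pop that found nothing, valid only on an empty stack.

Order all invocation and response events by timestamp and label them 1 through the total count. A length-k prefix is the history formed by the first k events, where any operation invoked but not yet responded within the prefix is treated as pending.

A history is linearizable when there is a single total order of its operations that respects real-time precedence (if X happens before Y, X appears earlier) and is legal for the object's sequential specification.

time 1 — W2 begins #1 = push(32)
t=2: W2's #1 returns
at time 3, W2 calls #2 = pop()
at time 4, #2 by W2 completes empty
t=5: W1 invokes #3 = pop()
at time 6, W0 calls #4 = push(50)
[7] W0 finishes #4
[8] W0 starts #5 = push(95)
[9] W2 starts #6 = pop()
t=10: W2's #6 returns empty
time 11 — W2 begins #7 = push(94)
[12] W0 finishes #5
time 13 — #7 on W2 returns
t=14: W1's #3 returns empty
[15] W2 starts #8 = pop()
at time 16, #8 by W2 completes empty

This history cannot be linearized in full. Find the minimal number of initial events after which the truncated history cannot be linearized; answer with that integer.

events 1..3 are linearizable; a witness order is #1:
1. #1 push(32), leaving stack <32>
once event 4 joins (#2's response, time 4), exhaustive search finds no witness
one such order, #1, #2, breaks at step 2 where #2 pop() → empty is illegal

4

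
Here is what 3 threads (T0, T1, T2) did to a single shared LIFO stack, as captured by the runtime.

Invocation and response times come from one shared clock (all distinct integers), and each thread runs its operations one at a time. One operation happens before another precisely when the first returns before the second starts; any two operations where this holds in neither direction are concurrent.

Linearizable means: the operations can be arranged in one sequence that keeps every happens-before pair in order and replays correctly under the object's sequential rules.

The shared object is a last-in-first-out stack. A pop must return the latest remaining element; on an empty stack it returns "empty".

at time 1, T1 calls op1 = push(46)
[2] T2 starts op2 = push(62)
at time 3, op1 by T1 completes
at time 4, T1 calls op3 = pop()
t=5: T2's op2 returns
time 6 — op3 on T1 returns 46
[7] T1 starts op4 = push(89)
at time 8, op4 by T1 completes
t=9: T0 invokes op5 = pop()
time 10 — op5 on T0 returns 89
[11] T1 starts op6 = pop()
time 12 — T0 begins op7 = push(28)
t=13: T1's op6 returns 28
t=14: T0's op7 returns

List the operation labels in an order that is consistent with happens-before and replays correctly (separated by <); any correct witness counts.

after step 1 (op1 push(46)): stack <46>
after step 2 (op3 pop() → 46): stack <>
after step 3 (op2 push(62)): stack <62>
after step 4 (op4 push(89)): stack <62,89>
after step 5 (op5 pop() → 89): stack <62>
after step 6 (op7 push(28)): stack <62,28>
after step 7 (op6 pop() → 28): stack <62>

op1 < op3 < op2 < op4 < op5 < op7 < op6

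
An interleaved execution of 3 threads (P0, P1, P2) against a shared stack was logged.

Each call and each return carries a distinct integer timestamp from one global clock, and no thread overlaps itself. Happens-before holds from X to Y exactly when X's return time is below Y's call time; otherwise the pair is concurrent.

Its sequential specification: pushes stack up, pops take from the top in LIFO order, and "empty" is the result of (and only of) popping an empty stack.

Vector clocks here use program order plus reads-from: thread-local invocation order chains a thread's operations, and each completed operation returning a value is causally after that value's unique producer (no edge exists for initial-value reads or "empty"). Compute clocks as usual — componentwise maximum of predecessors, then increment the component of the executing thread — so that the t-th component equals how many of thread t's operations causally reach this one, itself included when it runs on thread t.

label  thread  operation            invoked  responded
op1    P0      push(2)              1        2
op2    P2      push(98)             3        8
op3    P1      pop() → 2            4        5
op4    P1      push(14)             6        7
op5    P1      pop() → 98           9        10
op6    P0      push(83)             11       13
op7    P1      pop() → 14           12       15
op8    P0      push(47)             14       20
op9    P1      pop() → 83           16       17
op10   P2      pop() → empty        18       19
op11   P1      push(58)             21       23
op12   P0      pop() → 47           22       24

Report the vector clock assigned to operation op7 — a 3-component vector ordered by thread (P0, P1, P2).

(1, 4, 1)

VC(op2, invoked at 3): no causal predecessors; +1 on P2 → (0, 0, 1)
VC(op1, invoked at 1): no causal predecessors; +1 on P0 → (1, 0, 0)
op10 (invocation 18): componentwise max over VC(op2)=(0, 0, 1), +1 at P2, giving (0, 0, 2)
op3 (invocation 4): componentwise max over VC(op1)=(1, 0, 0), +1 at P1, giving (1, 1, 0)
op6 (invocation 11): componentwise max over VC(op1)=(1, 0, 0), +1 at P0, giving (2, 0, 0)
op4 (invocation 6): componentwise max over VC(op3)=(1, 1, 0), +1 at P1, giving (1, 2, 0)
op8 (invocation 14): componentwise max over VC(op6)=(2, 0, 0), +1 at P0, giving (3, 0, 0)
op12 (invocation 22): componentwise max over VC(op8)=(3, 0, 0), +1 at P0, giving (4, 0, 0)
op5 (invocation 9): componentwise max over VC(op2)=(0, 0, 1), VC(op4)=(1, 2, 0), +1 at P1, giving (1, 3, 1)
op7 (invocation 12): componentwise max over VC(op4)=(1, 2, 0), VC(op5)=(1, 3, 1), +1 at P1, giving (1, 4, 1)
op9 (invocation 16): componentwise max over VC(op6)=(2, 0, 0), VC(op7)=(1, 4, 1), +1 at P1, giving (2, 5, 1)
op11 (invocation 21): componentwise max over VC(op9)=(2, 5, 1), +1 at P1, giving (2, 6, 1)
target: VC(op7) = (1, 4, 1)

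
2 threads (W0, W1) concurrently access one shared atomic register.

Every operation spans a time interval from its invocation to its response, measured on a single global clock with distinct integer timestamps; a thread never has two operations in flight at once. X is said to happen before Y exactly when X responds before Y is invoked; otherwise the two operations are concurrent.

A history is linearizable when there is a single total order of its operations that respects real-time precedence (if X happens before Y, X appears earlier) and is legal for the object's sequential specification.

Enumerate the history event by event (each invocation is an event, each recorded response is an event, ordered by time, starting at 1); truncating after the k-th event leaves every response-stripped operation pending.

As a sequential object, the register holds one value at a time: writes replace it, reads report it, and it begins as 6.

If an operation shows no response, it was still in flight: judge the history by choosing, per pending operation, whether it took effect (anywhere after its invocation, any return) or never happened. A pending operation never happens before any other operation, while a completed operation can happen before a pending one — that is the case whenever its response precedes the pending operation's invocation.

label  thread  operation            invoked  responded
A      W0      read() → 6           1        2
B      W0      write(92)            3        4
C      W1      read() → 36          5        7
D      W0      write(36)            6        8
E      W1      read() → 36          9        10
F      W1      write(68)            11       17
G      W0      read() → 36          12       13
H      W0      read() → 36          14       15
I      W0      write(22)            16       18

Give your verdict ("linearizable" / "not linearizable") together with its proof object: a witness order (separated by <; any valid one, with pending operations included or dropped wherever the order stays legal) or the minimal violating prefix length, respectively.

after step 1 (A read() → 6): value 6
after step 2 (B write(92)): value 92
after step 3 (D write(36)): value 36
after step 4 (C read() → 36): value 36
after step 5 (E read() → 36): value 36
after step 6 (G read() → 36): value 36
after step 7 (H read() → 36): value 36
after step 8 (F write(68)): value 68
after step 9 (I write(22)): value 22

linearizable — witness: A < B < D < C < E < G < H < F < I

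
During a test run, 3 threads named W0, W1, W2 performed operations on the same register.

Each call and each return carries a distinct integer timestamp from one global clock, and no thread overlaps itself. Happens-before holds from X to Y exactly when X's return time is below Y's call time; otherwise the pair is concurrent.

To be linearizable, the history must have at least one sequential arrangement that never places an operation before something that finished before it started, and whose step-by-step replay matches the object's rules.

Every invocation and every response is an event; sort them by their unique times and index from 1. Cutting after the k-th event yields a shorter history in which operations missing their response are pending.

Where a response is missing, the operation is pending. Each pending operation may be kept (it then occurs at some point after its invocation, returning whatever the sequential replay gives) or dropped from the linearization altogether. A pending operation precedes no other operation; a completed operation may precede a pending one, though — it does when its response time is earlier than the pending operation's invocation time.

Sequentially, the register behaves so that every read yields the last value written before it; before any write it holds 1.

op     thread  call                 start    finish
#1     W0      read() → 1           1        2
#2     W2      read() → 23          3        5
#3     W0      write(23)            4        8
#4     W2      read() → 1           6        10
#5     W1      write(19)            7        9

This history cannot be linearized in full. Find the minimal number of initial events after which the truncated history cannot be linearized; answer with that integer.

10

a valid linearization of events 1..9 exists, for instance #1, #3, #2, #4, #5:
1. #1 read() → 1, leaving value 1
2. #3 write(23), leaving value 23
3. #2 read() → 23, leaving value 23
4. #4 read() (pending, included), leaving value 23
5. #5 write(19), leaving value 19
at event 10 (#4's time-10 response) nothing linearizes any more
take #1, #2, #3, #4, #5: step 2 already fails, because #2 read() → 23 cannot occur there
take #1, #2, #3, #5, #4: step 2 already fails, because #2 read() → 23 cannot occur there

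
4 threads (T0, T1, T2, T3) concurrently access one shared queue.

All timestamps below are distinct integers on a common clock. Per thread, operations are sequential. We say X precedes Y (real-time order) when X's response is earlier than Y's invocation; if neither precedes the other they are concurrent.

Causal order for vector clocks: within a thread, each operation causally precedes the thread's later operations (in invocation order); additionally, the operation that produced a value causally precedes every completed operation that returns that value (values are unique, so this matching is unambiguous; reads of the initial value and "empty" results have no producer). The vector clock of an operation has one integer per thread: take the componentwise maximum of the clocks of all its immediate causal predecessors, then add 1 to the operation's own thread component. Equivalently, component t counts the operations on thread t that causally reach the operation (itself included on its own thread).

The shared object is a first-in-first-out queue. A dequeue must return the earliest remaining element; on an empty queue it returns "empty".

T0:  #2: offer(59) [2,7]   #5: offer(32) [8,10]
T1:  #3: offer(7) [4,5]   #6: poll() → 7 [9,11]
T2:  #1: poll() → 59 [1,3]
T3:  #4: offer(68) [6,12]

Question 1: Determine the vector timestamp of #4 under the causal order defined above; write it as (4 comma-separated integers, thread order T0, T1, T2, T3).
root op #4, invoked 6: fresh clock plus T3's own tick → (0, 0, 0, 1)
root op #3, invoked 4: fresh clock plus T1's own tick → (0, 1, 0, 0)
root op #2, invoked 2: fresh clock plus T0's own tick → (1, 0, 0, 0)
from VC(#3)=(0, 1, 0, 0), #6 (invoked 9) maxes components and bumps T1 → (0, 2, 0, 0)
from VC(#2)=(1, 0, 0, 0), #1 (invoked 1) maxes components and bumps T2 → (1, 0, 1, 0)
from VC(#2)=(1, 0, 0, 0), #5 (invoked 8) maxes components and bumps T0 → (2, 0, 0, 0)
target: VC(#4) = (0, 0, 0, 1)

(0, 0, 0, 1)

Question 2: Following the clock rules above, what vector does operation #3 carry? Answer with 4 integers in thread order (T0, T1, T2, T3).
invoked at 6, #4 has no predecessors; its own T3 bump gives (0, 0, 0, 1)
invoked at 4, #3 has no predecessors; its own T1 bump gives (0, 1, 0, 0)
invoked at 2, #2 has no predecessors; its own T0 bump gives (1, 0, 0, 0)
invoked at 9, #6 merges VC(#3)=(0, 1, 0, 0) and bumps T1's slot → (0, 2, 0, 0)
invoked at 1, #1 merges VC(#2)=(1, 0, 0, 0) and bumps T2's slot → (1, 0, 1, 0)
invoked at 8, #5 merges VC(#2)=(1, 0, 0, 0) and bumps T0's slot → (2, 0, 0, 0)
target: VC(#3) = (0, 1, 0, 0)

(0, 1, 0, 0)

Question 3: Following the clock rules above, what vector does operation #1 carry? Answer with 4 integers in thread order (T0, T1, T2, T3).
VC(#4, invoked at 6): no causal predecessors; +1 on T3 → (0, 0, 0, 1)
VC(#3, invoked at 4): no causal predecessors; +1 on T1 → (0, 1, 0, 0)
VC(#2, invoked at 2): no causal predecessors; +1 on T0 → (1, 0, 0, 0)
VC(#6, invoked at 9): max of VC(#3)=(0, 1, 0, 0), then +1 on thread T1 → (0, 2, 0, 0)
VC(#1, invoked at 1): max of VC(#2)=(1, 0, 0, 0), then +1 on thread T2 → (1, 0, 1, 0)
VC(#5, invoked at 8): max of VC(#2)=(1, 0, 0, 0), then +1 on thread T0 → (2, 0, 0, 0)
target: VC(#1) = (1, 0, 1, 0)

(1, 0, 1, 0)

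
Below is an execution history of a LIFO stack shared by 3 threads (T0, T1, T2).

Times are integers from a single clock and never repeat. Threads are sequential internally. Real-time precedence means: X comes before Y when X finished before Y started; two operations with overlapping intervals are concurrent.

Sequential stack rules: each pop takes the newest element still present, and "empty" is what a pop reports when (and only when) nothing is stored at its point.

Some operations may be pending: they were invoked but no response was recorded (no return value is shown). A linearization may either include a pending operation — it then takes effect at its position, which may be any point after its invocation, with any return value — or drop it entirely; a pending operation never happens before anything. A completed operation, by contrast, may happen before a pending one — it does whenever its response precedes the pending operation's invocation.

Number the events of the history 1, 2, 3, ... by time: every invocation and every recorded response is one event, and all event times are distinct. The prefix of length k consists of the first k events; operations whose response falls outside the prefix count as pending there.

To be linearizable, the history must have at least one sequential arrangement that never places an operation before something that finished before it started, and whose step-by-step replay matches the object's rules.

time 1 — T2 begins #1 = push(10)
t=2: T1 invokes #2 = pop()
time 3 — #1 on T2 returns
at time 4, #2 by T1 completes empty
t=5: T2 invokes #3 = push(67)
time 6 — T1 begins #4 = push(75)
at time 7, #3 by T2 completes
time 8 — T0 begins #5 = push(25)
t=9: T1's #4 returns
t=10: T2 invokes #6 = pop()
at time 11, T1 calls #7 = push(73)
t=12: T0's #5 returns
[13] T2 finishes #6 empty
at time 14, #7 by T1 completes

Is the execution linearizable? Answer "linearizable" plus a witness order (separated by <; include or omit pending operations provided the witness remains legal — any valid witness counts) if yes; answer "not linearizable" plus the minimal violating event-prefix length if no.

not linearizable — minimal violating prefix: 13 events

events 1..12 are fine; event 13 — the response of #6 at time 13 — makes the prefix non-linearizable
every one of the 10 real-time-consistent orders over 6 completed LIFO stack ops fails the sequential spec
no completion choice of the 1 pending operation (#7) rescues it — every subset was tried
e.g. #1, #2, #3, #4, #5, #6 (pending dropped): illegal at step 2, since #2 pop() → empty cannot apply there
e.g. #1, #2, #3, #4, #6, #5 (pending dropped): illegal at step 2, since #2 pop() → empty cannot apply there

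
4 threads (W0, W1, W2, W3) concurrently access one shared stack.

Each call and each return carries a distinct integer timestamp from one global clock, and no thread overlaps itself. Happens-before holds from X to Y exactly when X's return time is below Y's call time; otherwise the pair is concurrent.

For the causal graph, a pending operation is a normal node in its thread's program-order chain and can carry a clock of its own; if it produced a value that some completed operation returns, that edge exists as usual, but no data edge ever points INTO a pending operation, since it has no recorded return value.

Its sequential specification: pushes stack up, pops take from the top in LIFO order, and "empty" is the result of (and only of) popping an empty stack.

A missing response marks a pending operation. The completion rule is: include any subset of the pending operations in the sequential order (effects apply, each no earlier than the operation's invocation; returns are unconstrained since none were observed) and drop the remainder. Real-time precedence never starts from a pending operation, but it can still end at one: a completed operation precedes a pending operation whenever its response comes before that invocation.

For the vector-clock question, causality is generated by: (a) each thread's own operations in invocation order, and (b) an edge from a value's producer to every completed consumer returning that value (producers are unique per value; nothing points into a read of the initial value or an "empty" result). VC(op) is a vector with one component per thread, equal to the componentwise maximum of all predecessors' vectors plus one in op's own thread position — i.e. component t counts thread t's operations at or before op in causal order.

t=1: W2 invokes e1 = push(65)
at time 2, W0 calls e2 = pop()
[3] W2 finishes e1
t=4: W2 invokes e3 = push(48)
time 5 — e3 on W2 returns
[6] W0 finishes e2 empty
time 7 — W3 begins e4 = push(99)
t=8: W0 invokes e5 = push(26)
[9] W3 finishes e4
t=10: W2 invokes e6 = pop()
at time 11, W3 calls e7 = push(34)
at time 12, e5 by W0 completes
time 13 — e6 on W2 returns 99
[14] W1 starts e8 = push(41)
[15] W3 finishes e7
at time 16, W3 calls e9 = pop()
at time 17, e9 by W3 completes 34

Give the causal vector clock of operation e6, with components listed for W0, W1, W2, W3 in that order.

e4, invoked 7, has no incoming edges; only W3's bump applies → (0, 0, 0, 1)
e1, invoked 1, has no incoming edges; only W2's bump applies → (0, 0, 1, 0)
e8, invoked 14, has no incoming edges; only W1's bump applies → (0, 1, 0, 0)
e2, invoked 2, has no incoming edges; only W0's bump applies → (1, 0, 0, 0)
from VC(e4)=(0, 0, 0, 1), e7 (invoked 11) maxes components and bumps W3 → (0, 0, 0, 2)
from VC(e1)=(0, 0, 1, 0), e3 (invoked 4) maxes components and bumps W2 → (0, 0, 2, 0)
from VC(e2)=(1, 0, 0, 0), e5 (invoked 8) maxes components and bumps W0 → (2, 0, 0, 0)
from VC(e7)=(0, 0, 0, 2), e9 (invoked 16) maxes components and bumps W3 → (0, 0, 0, 3)
from VC(e3)=(0, 0, 2, 0), VC(e4)=(0, 0, 0, 1), e6 (invoked 10) maxes components and bumps W2 → (0, 0, 3, 1)
target: VC(e6) = (0, 0, 3, 1)

(0, 0, 3, 1)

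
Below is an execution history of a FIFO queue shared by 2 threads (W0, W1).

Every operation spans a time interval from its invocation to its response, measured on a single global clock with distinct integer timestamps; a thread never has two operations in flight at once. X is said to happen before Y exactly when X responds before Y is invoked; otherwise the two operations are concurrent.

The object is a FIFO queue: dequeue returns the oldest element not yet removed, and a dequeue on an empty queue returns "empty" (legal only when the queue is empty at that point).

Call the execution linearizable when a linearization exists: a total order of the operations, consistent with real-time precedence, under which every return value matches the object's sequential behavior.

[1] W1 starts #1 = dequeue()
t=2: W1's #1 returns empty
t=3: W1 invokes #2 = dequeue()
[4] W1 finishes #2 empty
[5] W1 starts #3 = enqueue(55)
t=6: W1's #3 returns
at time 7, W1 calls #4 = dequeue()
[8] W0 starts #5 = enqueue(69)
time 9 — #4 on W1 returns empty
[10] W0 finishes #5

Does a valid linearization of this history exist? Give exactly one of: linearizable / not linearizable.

not linearizable

cut after 8 events: linearizable; cut after 9 events (#4 responds, time 9): not linearizable
one real-time candidate order over the 4 completed operations — the FIFO queue replay rejects it
including or dropping the 1 pending operation (#5) in any combination fails
take #1, #2, #3, #4 (pending dropped): step 4 already fails, because #4 dequeue() → empty cannot occur there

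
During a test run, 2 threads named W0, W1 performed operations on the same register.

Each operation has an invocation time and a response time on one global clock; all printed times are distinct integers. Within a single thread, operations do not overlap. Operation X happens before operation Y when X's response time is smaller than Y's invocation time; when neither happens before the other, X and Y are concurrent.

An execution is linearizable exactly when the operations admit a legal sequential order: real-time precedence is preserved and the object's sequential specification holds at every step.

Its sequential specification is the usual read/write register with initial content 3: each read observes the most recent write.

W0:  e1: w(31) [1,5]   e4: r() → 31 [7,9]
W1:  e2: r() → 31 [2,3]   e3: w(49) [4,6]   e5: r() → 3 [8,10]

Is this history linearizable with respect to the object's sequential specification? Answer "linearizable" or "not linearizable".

prefix check: 1..8 passes, 1..9 fails once e4's time-9 response joins
checked exhaustively: 3 real-time-consistent orders of 4 completed operations, zero legal register replays
no escape via the 1 pending operation (e5): every completion choice fails
one such order, e1, e2, e3, e4 (pending dropped), breaks at step 4 where e4 r() → 31 is illegal
one such order, e2, e1, e3, e4 (pending dropped), breaks at step 1 where e2 r() → 31 is illegal

not linearizable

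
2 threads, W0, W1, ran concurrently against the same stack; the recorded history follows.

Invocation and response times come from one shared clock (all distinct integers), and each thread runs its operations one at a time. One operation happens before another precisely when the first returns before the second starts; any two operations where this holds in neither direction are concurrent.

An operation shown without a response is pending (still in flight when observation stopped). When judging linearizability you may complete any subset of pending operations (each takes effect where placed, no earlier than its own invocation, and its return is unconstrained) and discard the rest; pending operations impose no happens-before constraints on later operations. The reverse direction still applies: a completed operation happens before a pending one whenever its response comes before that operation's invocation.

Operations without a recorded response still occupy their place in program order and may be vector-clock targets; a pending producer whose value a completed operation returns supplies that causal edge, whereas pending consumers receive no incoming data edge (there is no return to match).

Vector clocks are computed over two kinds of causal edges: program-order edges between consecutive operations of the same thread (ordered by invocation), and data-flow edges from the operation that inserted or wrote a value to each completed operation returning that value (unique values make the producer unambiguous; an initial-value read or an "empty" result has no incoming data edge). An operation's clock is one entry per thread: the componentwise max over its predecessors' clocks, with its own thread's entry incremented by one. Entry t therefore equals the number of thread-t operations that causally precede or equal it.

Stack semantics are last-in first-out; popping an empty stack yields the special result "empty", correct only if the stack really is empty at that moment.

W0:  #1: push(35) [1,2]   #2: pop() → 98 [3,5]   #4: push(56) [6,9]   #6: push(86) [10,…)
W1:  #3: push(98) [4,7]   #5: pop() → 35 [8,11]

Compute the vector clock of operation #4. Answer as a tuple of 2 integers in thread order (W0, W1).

invoked at 4, #3 has no predecessors; its own W1 bump gives (0, 1)
invoked at 1, #1 has no predecessors; its own W0 bump gives (1, 0)
merge at #5 (invoked 8): VC(#1)=(1, 0), VC(#3)=(0, 1), own-thread bump on W1 → (1, 2)
merge at #2 (invoked 3): VC(#1)=(1, 0), VC(#3)=(0, 1), own-thread bump on W0 → (2, 1)
merge at #4 (invoked 6): VC(#2)=(2, 1), own-thread bump on W0 → (3, 1)
merge at #6 (invoked 10): VC(#4)=(3, 1), own-thread bump on W0 → (4, 1)
target: VC(#4) = (3, 1)

(3, 1)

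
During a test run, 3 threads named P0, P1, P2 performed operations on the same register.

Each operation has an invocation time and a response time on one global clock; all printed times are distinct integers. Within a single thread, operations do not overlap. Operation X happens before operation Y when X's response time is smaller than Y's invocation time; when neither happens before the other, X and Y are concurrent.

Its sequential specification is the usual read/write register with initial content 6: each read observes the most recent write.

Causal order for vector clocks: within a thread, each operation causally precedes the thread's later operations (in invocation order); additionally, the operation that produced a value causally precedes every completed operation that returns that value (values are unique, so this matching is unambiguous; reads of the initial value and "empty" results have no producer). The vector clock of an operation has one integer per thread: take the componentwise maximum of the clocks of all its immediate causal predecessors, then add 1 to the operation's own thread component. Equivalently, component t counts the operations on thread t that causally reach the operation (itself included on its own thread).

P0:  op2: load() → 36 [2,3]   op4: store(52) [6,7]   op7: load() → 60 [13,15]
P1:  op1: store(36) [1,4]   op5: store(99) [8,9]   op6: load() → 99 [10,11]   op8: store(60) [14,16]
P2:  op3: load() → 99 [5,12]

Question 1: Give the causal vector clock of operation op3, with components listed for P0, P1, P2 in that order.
Answer: (0, 2, 1)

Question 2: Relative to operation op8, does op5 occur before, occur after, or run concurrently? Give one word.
Answer: before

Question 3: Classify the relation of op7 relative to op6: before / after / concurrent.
Answer: after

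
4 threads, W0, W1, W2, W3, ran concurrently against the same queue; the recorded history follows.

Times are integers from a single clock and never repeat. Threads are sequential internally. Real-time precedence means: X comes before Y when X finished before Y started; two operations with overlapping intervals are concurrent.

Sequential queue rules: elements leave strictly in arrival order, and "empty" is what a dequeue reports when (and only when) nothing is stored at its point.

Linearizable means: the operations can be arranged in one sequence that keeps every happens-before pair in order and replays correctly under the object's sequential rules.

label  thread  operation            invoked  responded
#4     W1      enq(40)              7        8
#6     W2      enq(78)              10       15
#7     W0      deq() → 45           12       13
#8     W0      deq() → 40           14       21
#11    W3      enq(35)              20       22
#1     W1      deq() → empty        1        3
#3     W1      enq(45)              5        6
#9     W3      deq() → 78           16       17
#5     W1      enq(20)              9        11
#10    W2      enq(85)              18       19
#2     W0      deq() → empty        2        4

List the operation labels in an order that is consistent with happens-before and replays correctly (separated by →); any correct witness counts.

#1 → #2 → #3 → #4 → #6 → #5 → #7 → #8 → #9 → #10 → #11

1. #1 deq() → empty, leaving queue <>
2. #2 deq() → empty, leaving queue <>
3. #3 enq(45), leaving queue <45>
4. #4 enq(40), leaving queue <45,40>
5. #6 enq(78), leaving queue <45,40,78>
6. #5 enq(20), leaving queue <45,40,78,20>
7. #7 deq() → 45, leaving queue <40,78,20>
8. #8 deq() → 40, leaving queue <78,20>
9. #9 deq() → 78, leaving queue <20>
10. #10 enq(85), leaving queue <20,85>
11. #11 enq(35), leaving queue <20,85,35>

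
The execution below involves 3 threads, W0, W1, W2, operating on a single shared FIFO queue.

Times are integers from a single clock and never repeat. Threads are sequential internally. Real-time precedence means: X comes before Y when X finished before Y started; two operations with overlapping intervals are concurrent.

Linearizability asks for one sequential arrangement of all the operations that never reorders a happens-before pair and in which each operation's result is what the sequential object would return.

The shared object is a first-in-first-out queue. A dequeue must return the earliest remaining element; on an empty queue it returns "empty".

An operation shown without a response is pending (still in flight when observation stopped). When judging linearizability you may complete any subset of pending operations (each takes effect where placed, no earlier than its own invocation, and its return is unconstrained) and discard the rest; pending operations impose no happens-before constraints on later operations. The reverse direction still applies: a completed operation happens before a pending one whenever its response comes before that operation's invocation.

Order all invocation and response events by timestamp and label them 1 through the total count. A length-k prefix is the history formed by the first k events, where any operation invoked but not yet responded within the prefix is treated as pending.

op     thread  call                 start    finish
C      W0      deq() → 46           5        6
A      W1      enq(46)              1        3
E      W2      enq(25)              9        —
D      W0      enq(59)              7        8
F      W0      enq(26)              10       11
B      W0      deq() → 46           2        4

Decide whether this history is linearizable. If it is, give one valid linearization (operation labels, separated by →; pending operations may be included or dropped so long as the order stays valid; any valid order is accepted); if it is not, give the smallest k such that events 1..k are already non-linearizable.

the violation lands at event 6, C's response at time 6: events 1..5 linearize, events 1..6 do not
real-time-consistent orders of the 3 completed operations: 2 — all fail the FIFO queue replay
for example A, B, C fails at step 3: C deq() → 46 is not legal there
for example B, A, C fails at step 1: B deq() → 46 is not legal there

not linearizable — minimal violating prefix: 6 events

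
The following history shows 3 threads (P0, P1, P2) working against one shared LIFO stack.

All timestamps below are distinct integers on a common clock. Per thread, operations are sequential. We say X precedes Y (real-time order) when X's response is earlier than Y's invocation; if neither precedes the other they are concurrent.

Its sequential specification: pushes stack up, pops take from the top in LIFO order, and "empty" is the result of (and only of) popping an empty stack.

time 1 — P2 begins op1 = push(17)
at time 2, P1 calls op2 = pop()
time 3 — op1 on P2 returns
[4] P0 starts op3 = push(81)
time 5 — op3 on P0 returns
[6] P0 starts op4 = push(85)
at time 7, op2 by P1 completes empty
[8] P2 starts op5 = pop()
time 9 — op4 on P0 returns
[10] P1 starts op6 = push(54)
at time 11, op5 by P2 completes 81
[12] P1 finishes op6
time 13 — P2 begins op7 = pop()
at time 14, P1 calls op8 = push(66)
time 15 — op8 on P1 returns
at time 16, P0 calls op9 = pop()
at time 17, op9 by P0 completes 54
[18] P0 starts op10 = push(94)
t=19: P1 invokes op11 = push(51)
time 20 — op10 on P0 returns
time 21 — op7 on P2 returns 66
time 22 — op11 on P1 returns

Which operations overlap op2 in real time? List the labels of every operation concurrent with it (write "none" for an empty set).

op2 runs from 2 to 7; window-overlapping ops are concurrent
op1 [1,3]: concurrent
op3 [4,5]: concurrent
op4 [6,9]: concurrent
op5 [8,11]: after
op6 [10,12]: after
op7 [13,21]: after
op8 [14,15]: after
op9 [16,17]: after
op10 [18,20]: after
op11 [19,22]: after

op1, op3, op4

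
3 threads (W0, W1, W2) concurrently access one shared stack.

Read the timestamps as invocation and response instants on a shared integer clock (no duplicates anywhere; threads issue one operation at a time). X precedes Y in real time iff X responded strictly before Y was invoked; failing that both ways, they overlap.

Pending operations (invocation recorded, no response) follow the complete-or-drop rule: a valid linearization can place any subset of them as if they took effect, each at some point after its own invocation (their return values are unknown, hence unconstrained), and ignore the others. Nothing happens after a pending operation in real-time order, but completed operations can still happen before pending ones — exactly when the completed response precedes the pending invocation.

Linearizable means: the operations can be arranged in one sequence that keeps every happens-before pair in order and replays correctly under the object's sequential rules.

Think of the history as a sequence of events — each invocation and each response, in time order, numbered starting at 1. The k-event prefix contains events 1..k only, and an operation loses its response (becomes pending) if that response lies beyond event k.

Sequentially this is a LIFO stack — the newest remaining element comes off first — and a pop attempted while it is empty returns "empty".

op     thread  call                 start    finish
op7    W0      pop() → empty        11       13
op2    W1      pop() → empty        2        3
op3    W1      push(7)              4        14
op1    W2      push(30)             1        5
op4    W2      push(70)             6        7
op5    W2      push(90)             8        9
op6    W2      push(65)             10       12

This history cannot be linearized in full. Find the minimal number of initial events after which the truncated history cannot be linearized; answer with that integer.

events 1..12 are linearizable; a witness order is op2, op1, op3, op4, op5, op6:
step 1: op2 pop() → empty — stack <>
step 2: op1 push(30) — stack <30>
step 3: op3 push(7) (pending, included) — stack <30,7>
step 4: op4 push(70) — stack <30,7,70>
step 5: op5 push(90) — stack <30,7,70,90>
step 6: op6 push(65) — stack <30,7,70,90,65>
event 13 — op7's response, time 13 — after it, nothing linearizes
no completion choice of the 1 pending operation (op3) rescues it — every subset was tried
sample order op1, op2, op4, op5, op6, op7 (pending dropped) stalls at step 2 — op2 pop() → empty has no legal effect
sample order op1, op2, op4, op5, op7, op6 (pending dropped) stalls at step 2 — op2 pop() → empty has no legal effect

13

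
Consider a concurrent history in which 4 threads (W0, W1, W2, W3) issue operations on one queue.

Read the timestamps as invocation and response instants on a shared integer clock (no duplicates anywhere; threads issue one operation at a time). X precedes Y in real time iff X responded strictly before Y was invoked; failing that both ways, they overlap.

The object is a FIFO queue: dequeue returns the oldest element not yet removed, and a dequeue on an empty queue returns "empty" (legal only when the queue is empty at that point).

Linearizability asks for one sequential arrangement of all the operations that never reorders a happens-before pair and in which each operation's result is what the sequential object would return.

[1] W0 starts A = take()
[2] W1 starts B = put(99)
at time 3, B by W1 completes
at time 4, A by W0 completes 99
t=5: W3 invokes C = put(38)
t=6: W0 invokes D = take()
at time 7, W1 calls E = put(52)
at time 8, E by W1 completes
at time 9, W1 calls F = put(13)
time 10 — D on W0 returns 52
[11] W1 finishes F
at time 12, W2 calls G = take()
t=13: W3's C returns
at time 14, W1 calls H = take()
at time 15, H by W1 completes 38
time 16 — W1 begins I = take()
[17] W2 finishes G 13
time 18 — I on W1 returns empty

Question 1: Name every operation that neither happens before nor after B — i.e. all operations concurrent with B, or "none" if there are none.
B spans [2,3]; an op avoiding the whole window 2..3 is ordered, any other is concurrent
A [1,4]: concurrent
C [5,13]: after
D [6,10]: after
E [7,8]: after
F [9,11]: after
G [12,17]: after
H [14,15]: after
I [16,18]: after

A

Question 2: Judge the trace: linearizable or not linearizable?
one valid linearization: B, A, E, C, D, F, H, G, I
step 1: B put(99) — queue <99>
step 2: A take() → 99 — queue <>
step 3: E put(52) — queue <52>
step 4: C put(38) — queue <52,38>
step 5: D take() → 52 — queue <38>
step 6: F put(13) — queue <38,13>
step 7: H take() → 38 — queue <13>
step 8: G take() → 13 — queue <>
step 9: I take() → empty — queue <>

linearizable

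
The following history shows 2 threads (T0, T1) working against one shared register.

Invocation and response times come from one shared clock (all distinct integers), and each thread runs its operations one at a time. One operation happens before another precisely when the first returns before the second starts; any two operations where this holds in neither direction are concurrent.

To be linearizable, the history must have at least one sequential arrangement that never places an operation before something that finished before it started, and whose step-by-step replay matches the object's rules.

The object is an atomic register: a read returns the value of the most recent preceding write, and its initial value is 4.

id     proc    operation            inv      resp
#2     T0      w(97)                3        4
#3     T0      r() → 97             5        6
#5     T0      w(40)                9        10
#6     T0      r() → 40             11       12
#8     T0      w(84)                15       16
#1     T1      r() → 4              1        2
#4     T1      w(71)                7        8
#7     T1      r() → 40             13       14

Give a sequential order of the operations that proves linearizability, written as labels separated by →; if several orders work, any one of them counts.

#1 → #2 → #3 → #4 → #5 → #6 → #7 → #8

step 1: #1 r() → 4 — value 4
step 2: #2 w(97) — value 97
step 3: #3 r() → 97 — value 97
step 4: #4 w(71) — value 71
step 5: #5 w(40) — value 40
step 6: #6 r() → 40 — value 40
step 7: #7 r() → 40 — value 40
step 8: #8 w(84) — value 84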